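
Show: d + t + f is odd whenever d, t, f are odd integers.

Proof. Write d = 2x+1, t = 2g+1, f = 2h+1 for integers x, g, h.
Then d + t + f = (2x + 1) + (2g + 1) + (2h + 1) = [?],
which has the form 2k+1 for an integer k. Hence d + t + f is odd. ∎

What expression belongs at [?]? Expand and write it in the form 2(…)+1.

(2x + 1) + (2g + 1) + (2h + 1) = 2g + 2h + 2x + 3
= 2(g + h + x + 1) + 1.
Since g + h + x + 1 is an integer, the sum is of the form 2k+1 for an integer k.

2(g + h + x + 1) + 1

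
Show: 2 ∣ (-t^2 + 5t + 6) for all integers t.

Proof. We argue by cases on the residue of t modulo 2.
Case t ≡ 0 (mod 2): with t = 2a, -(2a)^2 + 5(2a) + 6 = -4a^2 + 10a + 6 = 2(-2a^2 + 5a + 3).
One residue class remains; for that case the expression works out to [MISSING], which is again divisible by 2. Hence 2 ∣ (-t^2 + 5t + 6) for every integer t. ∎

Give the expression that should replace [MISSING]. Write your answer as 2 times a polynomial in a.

Only t ≡ 1 (mod 2) is unaccounted for. Put t = 2a+1:
-(2a+1)^2 + 5(2a+1) + 6 expands to -4a^2 + 6a + 10,
and factoring out 2 leaves 2(-2a^2 + 3a + 5).

2(-2a^2 + 3a + 5)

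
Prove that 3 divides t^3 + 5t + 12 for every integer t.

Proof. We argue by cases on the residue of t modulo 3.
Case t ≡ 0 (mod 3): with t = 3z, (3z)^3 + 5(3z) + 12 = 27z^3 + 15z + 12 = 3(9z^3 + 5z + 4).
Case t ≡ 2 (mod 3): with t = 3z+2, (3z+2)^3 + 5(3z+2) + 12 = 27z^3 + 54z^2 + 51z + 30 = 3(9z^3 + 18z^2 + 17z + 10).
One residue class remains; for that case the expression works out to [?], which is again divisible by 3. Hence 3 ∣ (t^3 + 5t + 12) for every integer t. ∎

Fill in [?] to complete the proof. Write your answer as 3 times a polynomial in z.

3(9z^3 + 9z^2 + 8z + 6)

The residues treated are {0, 2}, so the missing case is t ≡ 1 (mod 3); write t = 3z+1.
Then (3z+1)^3 + 5(3z+1) + 12 = 27z^3 + 27z^2 + 24z + 18 = 3(9z^3 + 9z^2 + 8z + 6).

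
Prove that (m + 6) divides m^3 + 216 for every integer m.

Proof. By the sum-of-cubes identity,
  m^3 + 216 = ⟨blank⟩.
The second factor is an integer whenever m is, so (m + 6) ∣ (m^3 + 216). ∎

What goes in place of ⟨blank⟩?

a^3 + b^3 = (a + b)(a^2 - ab + b^2). With a = m, b = 6:
m^3 + 216 = (m + 6)(m^2 - 6m + 36).

(m + 6)(m^2 - 6m + 36)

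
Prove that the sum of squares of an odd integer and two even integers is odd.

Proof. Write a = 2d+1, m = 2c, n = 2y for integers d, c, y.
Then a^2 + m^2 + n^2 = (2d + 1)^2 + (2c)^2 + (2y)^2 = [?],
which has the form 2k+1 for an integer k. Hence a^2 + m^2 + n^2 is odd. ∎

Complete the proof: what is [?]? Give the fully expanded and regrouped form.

2(2c^2 + 2d^2 + 2d + 2y^2) + 1

(2d + 1)^2 + (2c)^2 + (2y)^2 = 4c^2 + 4d^2 + 4d + 4y^2 + 1
= 2(2c^2 + 2d^2 + 2d + 2y^2) + 1.
Since 2c^2 + 2d^2 + 2d + 2y^2 is an integer, the sum of squares is of the form 2k+1 for an integer k.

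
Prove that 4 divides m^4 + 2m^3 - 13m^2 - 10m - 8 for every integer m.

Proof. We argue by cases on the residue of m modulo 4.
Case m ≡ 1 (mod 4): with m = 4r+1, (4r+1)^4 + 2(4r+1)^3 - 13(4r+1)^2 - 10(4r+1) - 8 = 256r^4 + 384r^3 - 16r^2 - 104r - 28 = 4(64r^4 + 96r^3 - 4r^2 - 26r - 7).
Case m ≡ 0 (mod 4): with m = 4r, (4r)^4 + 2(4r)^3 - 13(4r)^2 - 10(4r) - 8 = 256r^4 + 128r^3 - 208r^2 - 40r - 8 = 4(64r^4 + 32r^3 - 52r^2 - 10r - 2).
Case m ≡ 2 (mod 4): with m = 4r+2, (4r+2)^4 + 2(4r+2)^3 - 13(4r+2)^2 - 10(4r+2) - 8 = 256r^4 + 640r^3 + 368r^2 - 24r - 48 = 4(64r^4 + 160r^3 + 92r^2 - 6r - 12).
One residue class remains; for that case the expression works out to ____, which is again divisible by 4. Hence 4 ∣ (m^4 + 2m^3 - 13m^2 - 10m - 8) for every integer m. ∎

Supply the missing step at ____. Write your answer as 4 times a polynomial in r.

Only m ≡ 3 (mod 4) is unaccounted for. Put m = 4r+3:
(4r+3)^4 + 2(4r+3)^3 - 13(4r+3)^2 - 10(4r+3) - 8 expands to 256r^4 + 896r^3 + 944r^2 + 296r - 20,
and factoring out 4 leaves 4(64r^4 + 224r^3 + 236r^2 + 74r - 5).

4(64r^4 + 224r^3 + 236r^2 + 74r - 5)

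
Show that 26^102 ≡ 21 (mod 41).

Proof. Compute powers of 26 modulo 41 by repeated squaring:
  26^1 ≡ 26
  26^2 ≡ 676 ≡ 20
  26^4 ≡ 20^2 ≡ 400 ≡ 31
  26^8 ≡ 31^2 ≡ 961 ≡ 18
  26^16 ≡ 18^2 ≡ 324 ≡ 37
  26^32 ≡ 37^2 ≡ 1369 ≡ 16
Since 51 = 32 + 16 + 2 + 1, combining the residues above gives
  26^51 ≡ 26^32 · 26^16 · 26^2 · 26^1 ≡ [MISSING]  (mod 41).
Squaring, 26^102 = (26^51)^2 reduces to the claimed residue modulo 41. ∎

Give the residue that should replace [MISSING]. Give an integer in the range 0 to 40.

26^32 · 26^16 · 26^2 · 26^1 ≡ 16 · 37 · 20 · 26 = 307840.
307840 mod 41 = 12, so 26^51 ≡ 12 (mod 41).

12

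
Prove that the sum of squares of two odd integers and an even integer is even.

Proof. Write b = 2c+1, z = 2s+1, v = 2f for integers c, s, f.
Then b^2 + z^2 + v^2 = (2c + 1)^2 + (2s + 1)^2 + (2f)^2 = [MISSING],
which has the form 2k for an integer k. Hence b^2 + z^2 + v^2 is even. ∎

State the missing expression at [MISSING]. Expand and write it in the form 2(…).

Expanding: (2c + 1)^2 + (2s + 1)^2 + (2f)^2 = 4c^2 + 4c + 4f^2 + 4s^2 + 4s + 2.
Every term is even; pulling out the factor of 2 gives 2(2c^2 + 2c + 2f^2 + 2s^2 + 2s + 1).

2(2c^2 + 2c + 2f^2 + 2s^2 + 2s + 1)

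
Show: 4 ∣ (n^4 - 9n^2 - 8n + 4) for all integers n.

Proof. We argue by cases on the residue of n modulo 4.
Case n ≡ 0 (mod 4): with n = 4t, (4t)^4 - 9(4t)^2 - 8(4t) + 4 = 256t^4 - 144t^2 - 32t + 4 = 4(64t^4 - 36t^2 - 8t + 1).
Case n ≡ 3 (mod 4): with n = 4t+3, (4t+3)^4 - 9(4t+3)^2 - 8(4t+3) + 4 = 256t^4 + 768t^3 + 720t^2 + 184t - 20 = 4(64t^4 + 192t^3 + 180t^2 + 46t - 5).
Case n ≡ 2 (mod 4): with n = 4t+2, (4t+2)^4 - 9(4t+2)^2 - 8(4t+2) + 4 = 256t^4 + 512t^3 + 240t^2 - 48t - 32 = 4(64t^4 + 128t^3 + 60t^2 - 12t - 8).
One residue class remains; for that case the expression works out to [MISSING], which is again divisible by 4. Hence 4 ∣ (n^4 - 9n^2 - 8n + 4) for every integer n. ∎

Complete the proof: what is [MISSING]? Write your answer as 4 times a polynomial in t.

Only n ≡ 1 (mod 4) is unaccounted for. Put n = 4t+1:
(4t+1)^4 - 9(4t+1)^2 - 8(4t+1) + 4 expands to 256t^4 + 256t^3 - 48t^2 - 88t - 12,
and factoring out 4 leaves 4(64t^4 + 64t^3 - 12t^2 - 22t - 3).

4(64t^4 + 64t^3 - 12t^2 - 22t - 3)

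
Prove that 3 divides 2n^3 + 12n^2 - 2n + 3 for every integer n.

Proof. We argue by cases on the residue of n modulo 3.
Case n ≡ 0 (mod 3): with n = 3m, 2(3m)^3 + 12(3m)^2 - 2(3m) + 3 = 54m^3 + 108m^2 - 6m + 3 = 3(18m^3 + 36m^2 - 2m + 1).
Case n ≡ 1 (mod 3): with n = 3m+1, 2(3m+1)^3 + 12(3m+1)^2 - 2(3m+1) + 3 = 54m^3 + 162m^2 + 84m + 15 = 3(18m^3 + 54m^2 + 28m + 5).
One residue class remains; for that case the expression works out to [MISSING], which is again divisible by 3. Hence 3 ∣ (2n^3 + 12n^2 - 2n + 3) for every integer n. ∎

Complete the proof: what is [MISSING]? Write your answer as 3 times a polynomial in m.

The residues treated are {0, 1}, so the missing case is n ≡ 2 (mod 3); write n = 3m+2.
Then 2(3m+2)^3 + 12(3m+2)^2 - 2(3m+2) + 3 = 54m^3 + 216m^2 + 210m + 63 = 3(18m^3 + 72m^2 + 70m + 21).

3(18m^3 + 72m^2 + 70m + 21)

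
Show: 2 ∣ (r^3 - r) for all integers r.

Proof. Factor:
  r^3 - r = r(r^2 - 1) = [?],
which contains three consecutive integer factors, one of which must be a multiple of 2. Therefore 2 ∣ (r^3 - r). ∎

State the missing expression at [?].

(r - 1)r(r + 1)

r(r^2 - 1) = r(r - 1)(r + 1) = (r - 1)r(r + 1).
These three factors are consecutive integers, so their product is divisible by 2.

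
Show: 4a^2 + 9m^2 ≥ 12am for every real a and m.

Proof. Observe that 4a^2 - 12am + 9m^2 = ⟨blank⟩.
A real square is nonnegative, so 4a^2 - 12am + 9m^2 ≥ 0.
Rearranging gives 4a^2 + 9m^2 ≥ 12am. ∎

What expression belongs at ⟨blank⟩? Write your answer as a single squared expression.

(2a - 3m)^2

4a^2 - 12am + 9m^2 is a perfect-square trinomial: the outer terms are (2a)^2 and (3m)^2, and the cross term is -2·2a·3m.
So 4a^2 - 12am + 9m^2 = (2a - 3m)^2 ≥ 0.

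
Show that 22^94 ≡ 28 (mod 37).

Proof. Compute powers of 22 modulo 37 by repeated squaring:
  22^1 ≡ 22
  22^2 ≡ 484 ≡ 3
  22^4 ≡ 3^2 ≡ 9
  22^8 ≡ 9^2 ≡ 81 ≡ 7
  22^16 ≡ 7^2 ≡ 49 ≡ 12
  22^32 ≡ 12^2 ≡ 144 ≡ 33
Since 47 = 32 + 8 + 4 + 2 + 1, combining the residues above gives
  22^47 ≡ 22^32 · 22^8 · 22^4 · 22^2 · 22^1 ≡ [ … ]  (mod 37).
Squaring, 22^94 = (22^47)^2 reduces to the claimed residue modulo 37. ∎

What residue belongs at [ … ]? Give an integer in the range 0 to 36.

22^32 · 22^8 · 22^4 · 22^2 · 22^1 ≡ 33 · 7 · 9 · 3 · 22 = 137214.
137214 mod 37 = 18, so 22^47 ≡ 18 (mod 37).

18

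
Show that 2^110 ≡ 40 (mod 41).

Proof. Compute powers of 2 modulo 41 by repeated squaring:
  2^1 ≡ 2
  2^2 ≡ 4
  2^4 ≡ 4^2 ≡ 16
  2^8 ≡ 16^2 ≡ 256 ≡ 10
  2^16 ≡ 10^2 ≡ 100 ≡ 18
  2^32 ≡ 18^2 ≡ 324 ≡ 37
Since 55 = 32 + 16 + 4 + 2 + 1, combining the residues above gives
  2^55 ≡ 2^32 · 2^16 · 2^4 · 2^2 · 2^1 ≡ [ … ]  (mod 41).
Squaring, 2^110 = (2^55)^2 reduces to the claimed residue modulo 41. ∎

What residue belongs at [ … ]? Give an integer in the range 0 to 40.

9

2^32 · 2^16 · 2^4 · 2^2 · 2^1 ≡ 37 · 18 · 16 · 4 · 2 = 85248.
85248 mod 41 = 9, so 2^55 ≡ 9 (mod 41).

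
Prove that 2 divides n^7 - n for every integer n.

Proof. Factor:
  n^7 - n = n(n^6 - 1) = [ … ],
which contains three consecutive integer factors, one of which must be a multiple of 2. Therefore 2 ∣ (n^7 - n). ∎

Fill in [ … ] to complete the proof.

n^6 - 1 = (n^2 - 1)(n^4 + n^2 + 1), and n^2 - 1 = (n-1)(n+1).
So n(n^6 - 1) = (n - 1)n(n + 1)(n^4 + n^2 + 1).

(n - 1)n(n + 1)(n^4 + n^2 + 1)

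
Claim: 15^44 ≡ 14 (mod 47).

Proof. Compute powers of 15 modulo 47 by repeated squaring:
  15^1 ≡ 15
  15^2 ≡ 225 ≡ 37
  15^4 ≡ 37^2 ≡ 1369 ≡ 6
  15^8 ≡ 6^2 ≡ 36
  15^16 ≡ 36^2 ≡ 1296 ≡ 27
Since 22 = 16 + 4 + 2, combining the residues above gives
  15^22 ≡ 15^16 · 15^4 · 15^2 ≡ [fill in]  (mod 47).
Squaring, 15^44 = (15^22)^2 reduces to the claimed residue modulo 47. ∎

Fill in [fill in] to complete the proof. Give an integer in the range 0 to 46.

25

Multiply the listed residues: 27 · 6 · 37 = 162 → 5994.
Reducing modulo 47: 5994 = 127·47 + 25, so 15^22 ≡ 25.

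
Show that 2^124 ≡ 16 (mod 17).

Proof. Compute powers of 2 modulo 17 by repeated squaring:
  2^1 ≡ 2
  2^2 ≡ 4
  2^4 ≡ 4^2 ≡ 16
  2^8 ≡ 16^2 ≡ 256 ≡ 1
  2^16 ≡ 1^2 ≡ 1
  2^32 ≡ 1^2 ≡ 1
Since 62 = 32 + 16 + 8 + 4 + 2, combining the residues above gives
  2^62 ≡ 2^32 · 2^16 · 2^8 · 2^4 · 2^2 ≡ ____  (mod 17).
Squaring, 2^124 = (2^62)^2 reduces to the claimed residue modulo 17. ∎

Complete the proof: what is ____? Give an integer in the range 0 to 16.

13

Multiply the listed residues: 1 · 1 · 1 · 16 · 4 = 1 → 1 → 16 → 64.
Reducing modulo 17: 64 = 3·17 + 13, so 2^62 ≡ 13.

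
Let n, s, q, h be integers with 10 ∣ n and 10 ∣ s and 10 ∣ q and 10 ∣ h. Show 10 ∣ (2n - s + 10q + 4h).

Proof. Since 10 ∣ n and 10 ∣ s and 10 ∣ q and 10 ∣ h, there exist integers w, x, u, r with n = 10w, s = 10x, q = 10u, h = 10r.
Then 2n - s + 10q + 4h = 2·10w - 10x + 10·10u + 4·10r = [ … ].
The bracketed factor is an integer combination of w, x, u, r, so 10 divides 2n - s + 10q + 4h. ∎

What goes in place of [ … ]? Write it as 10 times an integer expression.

10(4r + 10u + 2w - x)

Each term has a factor of 10: 2·10w - 10x + 10·10u + 4·10r = 10·(4r + 10u + 2w - x).
Since 4r + 10u + 2w - x is an integer, 10 ∣ (2n - s + 10q + 4h).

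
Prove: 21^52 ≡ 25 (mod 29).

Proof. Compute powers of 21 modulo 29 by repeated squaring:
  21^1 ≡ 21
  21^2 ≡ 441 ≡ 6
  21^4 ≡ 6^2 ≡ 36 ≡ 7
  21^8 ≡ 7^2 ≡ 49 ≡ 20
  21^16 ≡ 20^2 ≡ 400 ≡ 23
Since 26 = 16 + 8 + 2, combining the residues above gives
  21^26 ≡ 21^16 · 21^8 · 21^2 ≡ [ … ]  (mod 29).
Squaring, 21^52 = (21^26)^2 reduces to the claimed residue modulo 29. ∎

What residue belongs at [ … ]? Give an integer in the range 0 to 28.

21^16 · 21^8 · 21^2 ≡ 23 · 20 · 6 = 2760.
2760 mod 29 = 5, so 21^26 ≡ 5 (mod 29).

5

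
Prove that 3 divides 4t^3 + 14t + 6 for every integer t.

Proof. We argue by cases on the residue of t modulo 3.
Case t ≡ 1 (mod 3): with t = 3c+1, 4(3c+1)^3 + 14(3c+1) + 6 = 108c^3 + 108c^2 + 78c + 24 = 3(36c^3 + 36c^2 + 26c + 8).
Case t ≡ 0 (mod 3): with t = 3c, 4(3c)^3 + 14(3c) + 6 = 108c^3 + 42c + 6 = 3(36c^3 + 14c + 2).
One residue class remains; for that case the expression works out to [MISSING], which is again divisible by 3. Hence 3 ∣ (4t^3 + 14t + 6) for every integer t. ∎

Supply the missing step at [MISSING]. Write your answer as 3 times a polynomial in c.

3(36c^3 + 72c^2 + 62c + 22)

Only t ≡ 2 (mod 3) is unaccounted for. Put t = 3c+2:
4(3c+2)^3 + 14(3c+2) + 6 expands to 108c^3 + 216c^2 + 186c + 66,
and factoring out 3 leaves 3(36c^3 + 72c^2 + 62c + 22).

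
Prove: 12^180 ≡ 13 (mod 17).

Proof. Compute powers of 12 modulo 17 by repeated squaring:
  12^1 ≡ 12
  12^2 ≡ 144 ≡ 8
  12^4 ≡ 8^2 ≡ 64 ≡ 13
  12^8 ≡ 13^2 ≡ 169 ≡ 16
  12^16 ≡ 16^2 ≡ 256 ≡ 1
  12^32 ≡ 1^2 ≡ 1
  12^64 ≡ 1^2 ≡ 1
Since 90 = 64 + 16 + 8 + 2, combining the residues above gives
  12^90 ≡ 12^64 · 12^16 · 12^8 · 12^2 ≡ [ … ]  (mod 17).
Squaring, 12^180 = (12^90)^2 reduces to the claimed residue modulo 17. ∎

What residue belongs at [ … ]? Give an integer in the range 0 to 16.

12^64 · 12^16 · 12^8 · 12^2 ≡ 1 · 1 · 16 · 8 = 128.
128 mod 17 = 9, so 12^90 ≡ 9 (mod 17).

9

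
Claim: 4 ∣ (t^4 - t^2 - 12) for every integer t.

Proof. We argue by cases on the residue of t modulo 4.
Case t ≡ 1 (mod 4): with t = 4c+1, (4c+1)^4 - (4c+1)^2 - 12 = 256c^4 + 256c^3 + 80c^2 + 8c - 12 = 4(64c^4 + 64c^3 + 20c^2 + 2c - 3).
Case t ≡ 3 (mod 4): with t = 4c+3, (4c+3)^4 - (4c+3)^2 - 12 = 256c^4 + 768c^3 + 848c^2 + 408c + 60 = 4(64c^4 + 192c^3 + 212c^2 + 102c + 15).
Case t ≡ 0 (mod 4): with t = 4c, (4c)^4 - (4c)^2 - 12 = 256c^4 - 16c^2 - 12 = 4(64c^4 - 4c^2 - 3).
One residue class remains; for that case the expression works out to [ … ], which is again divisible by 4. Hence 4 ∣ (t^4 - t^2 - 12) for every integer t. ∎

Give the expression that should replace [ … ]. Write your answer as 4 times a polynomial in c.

The residues treated are {1, 3, 0}, so the missing case is t ≡ 2 (mod 4); write t = 4c+2.
Then (4c+2)^4 - (4c+2)^2 - 12 = 256c^4 + 512c^3 + 368c^2 + 112c = 4(64c^4 + 128c^3 + 92c^2 + 28c).

4(64c^4 + 128c^3 + 92c^2 + 28c)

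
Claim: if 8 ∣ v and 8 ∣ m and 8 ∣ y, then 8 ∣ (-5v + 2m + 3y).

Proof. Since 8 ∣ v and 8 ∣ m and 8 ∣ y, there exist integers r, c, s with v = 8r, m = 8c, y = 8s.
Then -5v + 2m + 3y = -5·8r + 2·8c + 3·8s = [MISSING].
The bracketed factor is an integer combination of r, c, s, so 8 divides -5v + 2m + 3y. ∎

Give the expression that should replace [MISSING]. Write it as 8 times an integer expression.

Each term has a factor of 8: -5·8r + 2·8c + 3·8s = 8·(2c - 5r + 3s).
Since 2c - 5r + 3s is an integer, 8 ∣ (-5v + 2m + 3y).

8(2c - 5r + 3s)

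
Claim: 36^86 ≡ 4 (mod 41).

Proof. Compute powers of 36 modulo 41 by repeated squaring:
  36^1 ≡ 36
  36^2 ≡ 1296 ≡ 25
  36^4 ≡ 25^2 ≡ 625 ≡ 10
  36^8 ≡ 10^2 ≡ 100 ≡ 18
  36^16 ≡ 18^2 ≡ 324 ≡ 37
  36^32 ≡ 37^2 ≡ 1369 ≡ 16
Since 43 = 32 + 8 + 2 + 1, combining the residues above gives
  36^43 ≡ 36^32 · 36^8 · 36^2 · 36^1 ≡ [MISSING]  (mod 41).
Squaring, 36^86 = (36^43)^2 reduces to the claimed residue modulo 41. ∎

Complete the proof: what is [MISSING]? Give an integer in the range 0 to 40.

39

36^32 · 36^8 · 36^2 · 36^1 ≡ 16 · 18 · 25 · 36 = 259200.
259200 mod 41 = 39, so 36^43 ≡ 39 (mod 41).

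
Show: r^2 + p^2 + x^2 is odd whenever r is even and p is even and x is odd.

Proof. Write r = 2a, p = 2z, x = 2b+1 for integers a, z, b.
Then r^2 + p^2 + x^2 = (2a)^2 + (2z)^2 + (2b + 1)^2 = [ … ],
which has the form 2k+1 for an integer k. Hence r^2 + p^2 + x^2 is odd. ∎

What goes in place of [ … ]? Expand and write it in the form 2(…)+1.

2(2a^2 + 2b^2 + 2b + 2z^2) + 1

(2a)^2 + (2z)^2 + (2b + 1)^2 = 4a^2 + 4b^2 + 4b + 4z^2 + 1
= 2(2a^2 + 2b^2 + 2b + 2z^2) + 1.
Since 2a^2 + 2b^2 + 2b + 2z^2 is an integer, the sum of squares is of the form 2k+1 for an integer k.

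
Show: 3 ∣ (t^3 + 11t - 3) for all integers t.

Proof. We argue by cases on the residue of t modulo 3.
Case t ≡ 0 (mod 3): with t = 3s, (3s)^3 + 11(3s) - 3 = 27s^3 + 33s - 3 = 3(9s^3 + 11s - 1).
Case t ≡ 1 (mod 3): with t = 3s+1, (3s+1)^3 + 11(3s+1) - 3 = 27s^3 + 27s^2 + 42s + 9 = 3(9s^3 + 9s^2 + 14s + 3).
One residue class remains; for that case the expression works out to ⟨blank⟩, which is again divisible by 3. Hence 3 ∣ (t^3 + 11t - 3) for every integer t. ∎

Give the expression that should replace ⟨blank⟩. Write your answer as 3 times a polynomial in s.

Only t ≡ 2 (mod 3) is unaccounted for. Put t = 3s+2:
(3s+2)^3 + 11(3s+2) - 3 expands to 27s^3 + 54s^2 + 69s + 27,
and factoring out 3 leaves 3(9s^3 + 18s^2 + 23s + 9).

3(9s^3 + 18s^2 + 23s + 9)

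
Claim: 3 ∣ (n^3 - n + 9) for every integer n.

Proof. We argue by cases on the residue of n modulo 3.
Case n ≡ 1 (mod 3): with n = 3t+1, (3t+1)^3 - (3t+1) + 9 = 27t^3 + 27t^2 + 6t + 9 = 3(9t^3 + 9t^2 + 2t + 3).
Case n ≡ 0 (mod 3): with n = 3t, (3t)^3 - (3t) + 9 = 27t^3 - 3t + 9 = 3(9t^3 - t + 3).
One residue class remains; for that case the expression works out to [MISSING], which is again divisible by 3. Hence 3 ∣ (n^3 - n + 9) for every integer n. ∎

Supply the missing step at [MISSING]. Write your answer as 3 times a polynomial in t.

3(9t^3 + 18t^2 + 11t + 5)

The residues treated are {1, 0}, so the missing case is n ≡ 2 (mod 3); write n = 3t+2.
Then (3t+2)^3 - (3t+2) + 9 = 27t^3 + 54t^2 + 33t + 15 = 3(9t^3 + 18t^2 + 11t + 5).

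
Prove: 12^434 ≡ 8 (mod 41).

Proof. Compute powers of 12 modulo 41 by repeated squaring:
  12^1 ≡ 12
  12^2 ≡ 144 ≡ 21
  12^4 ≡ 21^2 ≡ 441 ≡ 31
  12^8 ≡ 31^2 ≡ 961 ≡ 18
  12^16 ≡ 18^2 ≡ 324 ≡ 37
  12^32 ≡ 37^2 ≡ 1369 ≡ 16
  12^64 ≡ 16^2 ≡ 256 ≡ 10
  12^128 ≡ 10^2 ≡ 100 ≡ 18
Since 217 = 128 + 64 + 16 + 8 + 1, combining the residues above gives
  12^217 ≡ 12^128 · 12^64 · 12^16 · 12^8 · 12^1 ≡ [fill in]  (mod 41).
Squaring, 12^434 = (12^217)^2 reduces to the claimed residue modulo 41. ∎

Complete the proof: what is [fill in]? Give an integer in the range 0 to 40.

34

12^128 · 12^64 · 12^16 · 12^8 · 12^1 ≡ 18 · 10 · 37 · 18 · 12 = 1438560.
1438560 mod 41 = 34, so 12^217 ≡ 34 (mod 41).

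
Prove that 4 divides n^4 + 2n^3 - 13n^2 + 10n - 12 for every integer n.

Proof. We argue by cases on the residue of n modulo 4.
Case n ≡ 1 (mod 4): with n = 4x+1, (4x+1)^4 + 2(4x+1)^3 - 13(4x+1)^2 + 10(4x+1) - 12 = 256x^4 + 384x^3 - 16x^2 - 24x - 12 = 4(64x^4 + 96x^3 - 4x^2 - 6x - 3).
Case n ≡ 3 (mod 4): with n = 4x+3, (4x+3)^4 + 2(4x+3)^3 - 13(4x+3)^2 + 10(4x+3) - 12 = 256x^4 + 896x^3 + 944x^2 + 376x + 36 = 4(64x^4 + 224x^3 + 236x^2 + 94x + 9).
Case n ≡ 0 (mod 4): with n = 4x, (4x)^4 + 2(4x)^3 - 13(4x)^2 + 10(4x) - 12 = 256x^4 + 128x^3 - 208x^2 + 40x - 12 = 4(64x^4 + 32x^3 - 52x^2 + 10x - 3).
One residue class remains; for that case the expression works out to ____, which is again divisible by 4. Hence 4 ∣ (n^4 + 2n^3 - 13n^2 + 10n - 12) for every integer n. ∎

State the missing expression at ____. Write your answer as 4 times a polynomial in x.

Only n ≡ 2 (mod 4) is unaccounted for. Put n = 4x+2:
(4x+2)^4 + 2(4x+2)^3 - 13(4x+2)^2 + 10(4x+2) - 12 expands to 256x^4 + 640x^3 + 368x^2 + 56x - 12,
and factoring out 4 leaves 4(64x^4 + 160x^3 + 92x^2 + 14x - 3).

4(64x^4 + 160x^3 + 92x^2 + 14x - 3)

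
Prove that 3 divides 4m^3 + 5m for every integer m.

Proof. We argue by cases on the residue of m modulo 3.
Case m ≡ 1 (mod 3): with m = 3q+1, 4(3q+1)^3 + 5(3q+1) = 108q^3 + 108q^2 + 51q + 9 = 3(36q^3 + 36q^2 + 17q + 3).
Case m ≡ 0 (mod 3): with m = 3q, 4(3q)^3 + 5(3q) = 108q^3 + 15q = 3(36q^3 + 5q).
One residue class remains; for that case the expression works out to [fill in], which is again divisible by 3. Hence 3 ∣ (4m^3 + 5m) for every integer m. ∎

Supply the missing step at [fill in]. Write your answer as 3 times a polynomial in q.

3(36q^3 + 72q^2 + 53q + 14)

The residues treated are {1, 0}, so the missing case is m ≡ 2 (mod 3); write m = 3q+2.
Then 4(3q+2)^3 + 5(3q+2) = 108q^3 + 216q^2 + 159q + 42 = 3(36q^3 + 72q^2 + 53q + 14).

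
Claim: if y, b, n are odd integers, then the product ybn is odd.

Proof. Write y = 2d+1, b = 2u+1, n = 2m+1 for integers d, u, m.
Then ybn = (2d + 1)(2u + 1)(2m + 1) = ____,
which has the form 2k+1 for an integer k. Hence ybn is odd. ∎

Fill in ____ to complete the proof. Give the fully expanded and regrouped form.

(2d + 1)(2u + 1)(2m + 1) = 8dmu + 4dm + 4du + 2d + 4mu + 2m + 2u + 1
= 2(4dmu + 2dm + 2du + d + 2mu + m + u) + 1.
Since 4dmu + 2dm + 2du + d + 2mu + m + u is an integer, the product is of the form 2k+1 for an integer k.

2(4dmu + 2dm + 2du + d + 2mu + m + u) + 1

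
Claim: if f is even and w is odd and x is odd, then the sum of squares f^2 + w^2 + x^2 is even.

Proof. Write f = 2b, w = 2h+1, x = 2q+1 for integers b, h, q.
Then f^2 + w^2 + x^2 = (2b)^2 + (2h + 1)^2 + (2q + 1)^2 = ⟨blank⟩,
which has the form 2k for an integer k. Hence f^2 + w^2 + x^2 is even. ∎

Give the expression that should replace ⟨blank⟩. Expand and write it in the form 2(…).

2(2b^2 + 2h^2 + 2h + 2q^2 + 2q + 1)

Expanding: (2b)^2 + (2h + 1)^2 + (2q + 1)^2 = 4b^2 + 4h^2 + 4h + 4q^2 + 4q + 2.
Every term is even; pulling out the factor of 2 gives 2(2b^2 + 2h^2 + 2h + 2q^2 + 2q + 1).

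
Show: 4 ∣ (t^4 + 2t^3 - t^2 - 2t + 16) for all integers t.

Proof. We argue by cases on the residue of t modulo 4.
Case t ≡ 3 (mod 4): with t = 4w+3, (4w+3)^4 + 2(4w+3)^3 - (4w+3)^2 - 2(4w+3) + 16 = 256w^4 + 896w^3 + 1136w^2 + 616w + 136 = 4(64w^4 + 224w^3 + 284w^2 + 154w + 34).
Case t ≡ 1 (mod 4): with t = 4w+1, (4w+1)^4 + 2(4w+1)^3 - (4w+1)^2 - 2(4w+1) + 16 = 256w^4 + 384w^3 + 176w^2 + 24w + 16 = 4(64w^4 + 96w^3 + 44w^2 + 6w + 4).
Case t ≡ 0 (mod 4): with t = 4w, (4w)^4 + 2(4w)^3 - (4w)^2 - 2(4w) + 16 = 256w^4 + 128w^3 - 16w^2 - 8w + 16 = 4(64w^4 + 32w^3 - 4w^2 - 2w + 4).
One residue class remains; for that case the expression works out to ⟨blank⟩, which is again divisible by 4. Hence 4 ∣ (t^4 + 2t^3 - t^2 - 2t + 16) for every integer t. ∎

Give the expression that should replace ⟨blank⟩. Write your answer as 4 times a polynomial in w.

The residues treated are {3, 1, 0}, so the missing case is t ≡ 2 (mod 4); write t = 4w+2.
Then (4w+2)^4 + 2(4w+2)^3 - (4w+2)^2 - 2(4w+2) + 16 = 256w^4 + 640w^3 + 560w^2 + 200w + 40 = 4(64w^4 + 160w^3 + 140w^2 + 50w + 10).

4(64w^4 + 160w^3 + 140w^2 + 50w + 10)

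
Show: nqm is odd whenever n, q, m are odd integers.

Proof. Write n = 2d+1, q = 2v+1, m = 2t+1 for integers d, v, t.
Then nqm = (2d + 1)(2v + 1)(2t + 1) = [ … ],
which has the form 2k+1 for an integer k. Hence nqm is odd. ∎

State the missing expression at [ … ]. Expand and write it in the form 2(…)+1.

Expanding: (2d + 1)(2v + 1)(2t + 1) = 8dtv + 4dt + 4dv + 2d + 4tv + 2t + 2v + 1.
Every term except the constant is even, so this is 2(4dtv + 2dt + 2dv + d + 2tv + t + v) + 1,
and 4dtv + 2dt + 2dv + d + 2tv + t + v ∈ ℤ gives the required form.

2(4dtv + 2dt + 2dv + d + 2tv + t + v) + 1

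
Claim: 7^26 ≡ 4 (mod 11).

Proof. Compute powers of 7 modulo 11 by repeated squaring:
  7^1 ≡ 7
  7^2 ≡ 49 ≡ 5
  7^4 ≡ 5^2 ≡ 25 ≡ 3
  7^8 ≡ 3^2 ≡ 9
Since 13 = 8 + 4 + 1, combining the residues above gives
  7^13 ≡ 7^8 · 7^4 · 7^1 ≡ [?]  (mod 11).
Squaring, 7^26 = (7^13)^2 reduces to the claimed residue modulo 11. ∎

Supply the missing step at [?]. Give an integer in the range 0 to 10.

2

Multiply the listed residues: 9 · 3 · 7 = 27 → 189.
Reducing modulo 11: 189 = 17·11 + 2, so 7^13 ≡ 2.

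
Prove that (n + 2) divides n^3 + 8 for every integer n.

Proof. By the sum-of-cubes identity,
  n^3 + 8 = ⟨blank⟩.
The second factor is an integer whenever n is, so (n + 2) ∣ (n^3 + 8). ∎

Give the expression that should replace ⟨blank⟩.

a^3 + b^3 = (a + b)(a^2 - ab + b^2). With a = n, b = 2:
n^3 + 8 = (n + 2)(n^2 - 2n + 4).

(n + 2)(n^2 - 2n + 4)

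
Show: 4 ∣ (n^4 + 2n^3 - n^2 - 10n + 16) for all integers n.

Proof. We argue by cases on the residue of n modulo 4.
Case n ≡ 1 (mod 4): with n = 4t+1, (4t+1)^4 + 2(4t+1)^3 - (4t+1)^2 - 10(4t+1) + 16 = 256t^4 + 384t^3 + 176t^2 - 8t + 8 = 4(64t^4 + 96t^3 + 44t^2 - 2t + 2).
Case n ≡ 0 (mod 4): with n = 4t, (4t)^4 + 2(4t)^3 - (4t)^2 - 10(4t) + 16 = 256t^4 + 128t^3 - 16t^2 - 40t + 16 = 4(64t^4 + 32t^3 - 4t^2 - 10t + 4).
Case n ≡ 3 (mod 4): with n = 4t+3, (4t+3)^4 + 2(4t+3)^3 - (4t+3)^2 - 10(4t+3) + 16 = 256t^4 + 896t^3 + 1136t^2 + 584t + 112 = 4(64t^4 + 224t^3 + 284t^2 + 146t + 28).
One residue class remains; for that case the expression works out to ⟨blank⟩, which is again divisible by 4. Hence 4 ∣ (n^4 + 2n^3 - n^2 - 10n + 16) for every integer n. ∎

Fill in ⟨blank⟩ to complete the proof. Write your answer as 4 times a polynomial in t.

4(64t^4 + 160t^3 + 140t^2 + 42t + 6)

The residues treated are {1, 0, 3}, so the missing case is n ≡ 2 (mod 4); write n = 4t+2.
Then (4t+2)^4 + 2(4t+2)^3 - (4t+2)^2 - 10(4t+2) + 16 = 256t^4 + 640t^3 + 560t^2 + 168t + 24 = 4(64t^4 + 160t^3 + 140t^2 + 42t + 6).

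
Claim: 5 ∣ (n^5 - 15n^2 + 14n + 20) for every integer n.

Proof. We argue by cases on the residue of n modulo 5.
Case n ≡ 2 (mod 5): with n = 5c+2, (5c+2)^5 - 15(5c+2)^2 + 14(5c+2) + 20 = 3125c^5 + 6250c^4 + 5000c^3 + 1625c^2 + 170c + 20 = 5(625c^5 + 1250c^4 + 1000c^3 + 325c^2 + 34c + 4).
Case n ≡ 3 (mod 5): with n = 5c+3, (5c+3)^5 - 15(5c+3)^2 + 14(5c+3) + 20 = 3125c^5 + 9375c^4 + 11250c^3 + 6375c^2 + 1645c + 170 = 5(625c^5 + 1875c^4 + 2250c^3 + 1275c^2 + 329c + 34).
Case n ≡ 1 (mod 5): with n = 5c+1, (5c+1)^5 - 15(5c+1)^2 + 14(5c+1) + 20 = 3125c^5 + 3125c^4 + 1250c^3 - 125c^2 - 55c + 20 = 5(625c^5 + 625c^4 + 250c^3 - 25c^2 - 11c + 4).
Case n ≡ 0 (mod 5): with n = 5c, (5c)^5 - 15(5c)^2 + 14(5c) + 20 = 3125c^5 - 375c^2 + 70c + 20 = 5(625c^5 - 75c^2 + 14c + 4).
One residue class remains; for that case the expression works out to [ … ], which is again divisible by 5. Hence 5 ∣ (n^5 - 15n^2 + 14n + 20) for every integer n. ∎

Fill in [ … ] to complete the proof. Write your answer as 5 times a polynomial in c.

5(625c^5 + 2500c^4 + 4000c^3 + 3125c^2 + 1174c + 172)

Only n ≡ 4 (mod 5) is unaccounted for. Put n = 5c+4:
(5c+4)^5 - 15(5c+4)^2 + 14(5c+4) + 20 expands to 3125c^5 + 12500c^4 + 20000c^3 + 15625c^2 + 5870c + 860,
and factoring out 5 leaves 5(625c^5 + 2500c^4 + 4000c^3 + 3125c^2 + 1174c + 172).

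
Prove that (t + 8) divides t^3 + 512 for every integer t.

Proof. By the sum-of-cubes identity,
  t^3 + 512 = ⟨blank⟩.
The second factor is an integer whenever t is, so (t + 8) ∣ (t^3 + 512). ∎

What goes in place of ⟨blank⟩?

a^3 + b^3 = (a + b)(a^2 - ab + b^2). With a = t, b = 8:
t^3 + 512 = (t + 8)(t^2 - 8t + 64).

(t + 8)(t^2 - 8t + 64)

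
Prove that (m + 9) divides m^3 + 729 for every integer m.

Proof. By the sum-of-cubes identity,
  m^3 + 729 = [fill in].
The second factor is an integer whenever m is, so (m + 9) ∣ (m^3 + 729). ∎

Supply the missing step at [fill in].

a^3 + b^3 = (a + b)(a^2 - ab + b^2). With a = m, b = 9:
m^3 + 729 = (m + 9)(m^2 - 9m + 81).

(m + 9)(m^2 - 9m + 81)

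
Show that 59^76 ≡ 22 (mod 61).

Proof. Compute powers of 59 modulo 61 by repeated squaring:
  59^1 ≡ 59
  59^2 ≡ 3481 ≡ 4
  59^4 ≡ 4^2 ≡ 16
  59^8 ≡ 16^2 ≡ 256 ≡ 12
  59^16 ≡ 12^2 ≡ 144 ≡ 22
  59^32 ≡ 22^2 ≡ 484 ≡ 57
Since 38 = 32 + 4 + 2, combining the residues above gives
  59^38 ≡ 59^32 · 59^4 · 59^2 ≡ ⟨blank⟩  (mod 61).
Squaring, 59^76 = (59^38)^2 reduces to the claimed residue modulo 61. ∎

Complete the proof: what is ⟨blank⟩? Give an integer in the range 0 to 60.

59^32 · 59^4 · 59^2 ≡ 57 · 16 · 4 = 3648.
3648 mod 61 = 49, so 59^38 ≡ 49 (mod 61).

49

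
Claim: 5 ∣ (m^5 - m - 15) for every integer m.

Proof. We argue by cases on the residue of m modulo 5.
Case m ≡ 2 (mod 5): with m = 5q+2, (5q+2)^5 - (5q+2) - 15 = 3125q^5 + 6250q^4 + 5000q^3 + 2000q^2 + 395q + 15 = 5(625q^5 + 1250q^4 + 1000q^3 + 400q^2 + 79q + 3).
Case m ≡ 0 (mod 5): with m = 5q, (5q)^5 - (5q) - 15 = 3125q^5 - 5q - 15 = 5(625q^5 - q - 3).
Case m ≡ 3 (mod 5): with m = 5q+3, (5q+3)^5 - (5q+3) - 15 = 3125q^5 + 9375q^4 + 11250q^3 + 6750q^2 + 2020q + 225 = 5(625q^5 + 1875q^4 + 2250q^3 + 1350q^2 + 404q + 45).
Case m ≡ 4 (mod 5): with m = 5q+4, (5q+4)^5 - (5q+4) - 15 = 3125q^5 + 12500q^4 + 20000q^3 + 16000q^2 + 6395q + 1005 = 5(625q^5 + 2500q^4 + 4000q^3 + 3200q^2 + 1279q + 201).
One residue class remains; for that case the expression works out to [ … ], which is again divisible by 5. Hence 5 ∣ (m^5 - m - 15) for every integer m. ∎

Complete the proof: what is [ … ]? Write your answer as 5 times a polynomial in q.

The residues treated are {2, 0, 3, 4}, so the missing case is m ≡ 1 (mod 5); write m = 5q+1.
Then (5q+1)^5 - (5q+1) - 15 = 3125q^5 + 3125q^4 + 1250q^3 + 250q^2 + 20q - 15 = 5(625q^5 + 625q^4 + 250q^3 + 50q^2 + 4q - 3).

5(625q^5 + 625q^4 + 250q^3 + 50q^2 + 4q - 3)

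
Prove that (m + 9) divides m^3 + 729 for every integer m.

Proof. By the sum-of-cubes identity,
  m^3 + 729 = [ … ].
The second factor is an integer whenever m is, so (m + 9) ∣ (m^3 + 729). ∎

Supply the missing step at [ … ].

Polynomial division of m^3 + 729 by m + 9 leaves remainder 0 and quotient m^2 - 9m + 81.
Hence m^3 + 729 = (m + 9)(m^2 - 9m + 81).

(m + 9)(m^2 - 9m + 81)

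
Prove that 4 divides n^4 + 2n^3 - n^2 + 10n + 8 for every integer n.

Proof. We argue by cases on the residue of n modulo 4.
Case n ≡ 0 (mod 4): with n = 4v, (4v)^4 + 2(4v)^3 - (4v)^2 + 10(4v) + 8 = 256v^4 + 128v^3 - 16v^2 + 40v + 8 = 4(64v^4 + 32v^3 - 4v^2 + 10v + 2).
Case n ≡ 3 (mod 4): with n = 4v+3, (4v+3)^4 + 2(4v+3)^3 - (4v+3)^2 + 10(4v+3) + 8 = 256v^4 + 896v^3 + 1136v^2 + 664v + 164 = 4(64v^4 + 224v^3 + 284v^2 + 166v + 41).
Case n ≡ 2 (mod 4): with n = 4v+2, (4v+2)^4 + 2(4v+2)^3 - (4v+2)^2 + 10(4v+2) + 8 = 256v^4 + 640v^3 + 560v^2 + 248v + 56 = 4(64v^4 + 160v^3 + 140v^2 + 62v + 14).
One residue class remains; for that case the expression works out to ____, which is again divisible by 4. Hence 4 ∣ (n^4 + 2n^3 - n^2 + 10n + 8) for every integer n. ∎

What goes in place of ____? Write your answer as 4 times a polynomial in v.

Only n ≡ 1 (mod 4) is unaccounted for. Put n = 4v+1:
(4v+1)^4 + 2(4v+1)^3 - (4v+1)^2 + 10(4v+1) + 8 expands to 256v^4 + 384v^3 + 176v^2 + 72v + 20,
and factoring out 4 leaves 4(64v^4 + 96v^3 + 44v^2 + 18v + 5).

4(64v^4 + 96v^3 + 44v^2 + 18v + 5)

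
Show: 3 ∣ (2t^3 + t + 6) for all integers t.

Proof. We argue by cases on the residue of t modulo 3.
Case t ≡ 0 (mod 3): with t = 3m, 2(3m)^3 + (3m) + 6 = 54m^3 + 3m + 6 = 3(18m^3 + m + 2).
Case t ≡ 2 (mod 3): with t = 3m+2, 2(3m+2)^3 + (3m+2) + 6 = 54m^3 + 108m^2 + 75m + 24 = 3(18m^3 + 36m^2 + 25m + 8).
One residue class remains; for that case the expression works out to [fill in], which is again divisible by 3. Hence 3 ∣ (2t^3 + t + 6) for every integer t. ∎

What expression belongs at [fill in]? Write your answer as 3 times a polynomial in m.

3(18m^3 + 18m^2 + 7m + 3)

The residues treated are {0, 2}, so the missing case is t ≡ 1 (mod 3); write t = 3m+1.
Then 2(3m+1)^3 + (3m+1) + 6 = 54m^3 + 54m^2 + 21m + 9 = 3(18m^3 + 18m^2 + 7m + 3).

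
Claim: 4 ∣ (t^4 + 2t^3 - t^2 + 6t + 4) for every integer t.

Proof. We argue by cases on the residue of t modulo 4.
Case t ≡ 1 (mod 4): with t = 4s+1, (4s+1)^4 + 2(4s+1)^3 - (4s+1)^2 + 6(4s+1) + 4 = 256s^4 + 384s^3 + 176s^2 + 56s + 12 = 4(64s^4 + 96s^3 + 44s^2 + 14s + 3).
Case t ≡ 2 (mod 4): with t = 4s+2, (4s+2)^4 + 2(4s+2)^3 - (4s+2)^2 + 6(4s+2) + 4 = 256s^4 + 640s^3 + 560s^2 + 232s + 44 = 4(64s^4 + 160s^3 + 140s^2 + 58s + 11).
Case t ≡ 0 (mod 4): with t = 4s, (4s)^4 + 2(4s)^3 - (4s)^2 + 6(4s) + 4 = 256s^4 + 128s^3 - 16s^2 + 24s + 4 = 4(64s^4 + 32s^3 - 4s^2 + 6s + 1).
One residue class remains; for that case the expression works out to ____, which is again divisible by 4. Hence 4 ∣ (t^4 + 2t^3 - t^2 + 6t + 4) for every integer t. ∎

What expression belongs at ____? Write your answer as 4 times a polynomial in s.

4(64s^4 + 224s^3 + 284s^2 + 162s + 37)

Only t ≡ 3 (mod 4) is unaccounted for. Put t = 4s+3:
(4s+3)^4 + 2(4s+3)^3 - (4s+3)^2 + 6(4s+3) + 4 expands to 256s^4 + 896s^3 + 1136s^2 + 648s + 148,
and factoring out 4 leaves 4(64s^4 + 224s^3 + 284s^2 + 162s + 37).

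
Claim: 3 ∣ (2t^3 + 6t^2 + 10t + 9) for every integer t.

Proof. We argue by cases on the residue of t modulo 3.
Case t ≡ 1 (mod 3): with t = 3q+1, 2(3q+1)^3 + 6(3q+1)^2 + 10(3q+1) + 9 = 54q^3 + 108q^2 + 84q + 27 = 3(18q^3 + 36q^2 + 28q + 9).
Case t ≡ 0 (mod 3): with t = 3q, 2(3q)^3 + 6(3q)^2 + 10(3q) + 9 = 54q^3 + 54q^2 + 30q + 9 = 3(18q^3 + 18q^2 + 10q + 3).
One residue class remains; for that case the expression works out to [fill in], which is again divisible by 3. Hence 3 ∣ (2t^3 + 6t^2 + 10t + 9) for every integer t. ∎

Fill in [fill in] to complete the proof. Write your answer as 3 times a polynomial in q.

3(18q^3 + 54q^2 + 58q + 23)

Only t ≡ 2 (mod 3) is unaccounted for. Put t = 3q+2:
2(3q+2)^3 + 6(3q+2)^2 + 10(3q+2) + 9 expands to 54q^3 + 162q^2 + 174q + 69,
and factoring out 3 leaves 3(18q^3 + 54q^2 + 58q + 23).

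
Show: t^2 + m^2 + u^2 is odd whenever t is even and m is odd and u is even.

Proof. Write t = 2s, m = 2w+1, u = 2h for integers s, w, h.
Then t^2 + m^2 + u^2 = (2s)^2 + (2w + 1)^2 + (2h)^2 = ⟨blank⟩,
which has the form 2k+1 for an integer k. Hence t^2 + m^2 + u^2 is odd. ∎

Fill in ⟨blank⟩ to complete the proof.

(2s)^2 + (2w + 1)^2 + (2h)^2 = 4h^2 + 4s^2 + 4w^2 + 4w + 1
= 2(2h^2 + 2s^2 + 2w^2 + 2w) + 1.
Since 2h^2 + 2s^2 + 2w^2 + 2w is an integer, the sum of squares is of the form 2k+1 for an integer k.

2(2h^2 + 2s^2 + 2w^2 + 2w) + 1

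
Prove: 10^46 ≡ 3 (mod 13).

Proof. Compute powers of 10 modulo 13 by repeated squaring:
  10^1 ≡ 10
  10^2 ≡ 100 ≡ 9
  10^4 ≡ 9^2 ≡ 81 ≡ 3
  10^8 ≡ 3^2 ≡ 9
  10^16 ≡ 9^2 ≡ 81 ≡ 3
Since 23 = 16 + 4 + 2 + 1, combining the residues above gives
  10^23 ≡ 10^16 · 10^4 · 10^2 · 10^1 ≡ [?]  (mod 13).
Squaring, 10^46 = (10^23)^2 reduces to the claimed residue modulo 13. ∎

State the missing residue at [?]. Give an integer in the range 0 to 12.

4

10^16 · 10^4 · 10^2 · 10^1 ≡ 3 · 3 · 9 · 10 = 810.
810 mod 13 = 4, so 10^23 ≡ 4 (mod 13).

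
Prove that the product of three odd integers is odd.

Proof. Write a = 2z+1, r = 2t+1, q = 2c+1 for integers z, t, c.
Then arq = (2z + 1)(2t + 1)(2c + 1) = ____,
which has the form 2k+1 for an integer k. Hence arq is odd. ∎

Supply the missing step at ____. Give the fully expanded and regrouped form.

(2z + 1)(2t + 1)(2c + 1) = 8ctz + 4ct + 4cz + 2c + 4tz + 2t + 2z + 1
= 2(4ctz + 2ct + 2cz + c + 2tz + t + z) + 1.
Since 4ctz + 2ct + 2cz + c + 2tz + t + z is an integer, the product is of the form 2k+1 for an integer k.

2(4ctz + 2ct + 2cz + c + 2tz + t + z) + 1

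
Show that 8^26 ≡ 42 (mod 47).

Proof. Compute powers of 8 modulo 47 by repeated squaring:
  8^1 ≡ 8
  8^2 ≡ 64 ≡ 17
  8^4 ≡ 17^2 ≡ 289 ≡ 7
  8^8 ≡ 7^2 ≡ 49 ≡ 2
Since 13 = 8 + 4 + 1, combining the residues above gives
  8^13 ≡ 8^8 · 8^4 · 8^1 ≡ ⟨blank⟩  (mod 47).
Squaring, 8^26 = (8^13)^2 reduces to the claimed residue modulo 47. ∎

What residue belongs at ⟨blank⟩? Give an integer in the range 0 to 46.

18

Multiply the listed residues: 2 · 7 · 8 = 14 → 112.
Reducing modulo 47: 112 = 2·47 + 18, so 8^13 ≡ 18.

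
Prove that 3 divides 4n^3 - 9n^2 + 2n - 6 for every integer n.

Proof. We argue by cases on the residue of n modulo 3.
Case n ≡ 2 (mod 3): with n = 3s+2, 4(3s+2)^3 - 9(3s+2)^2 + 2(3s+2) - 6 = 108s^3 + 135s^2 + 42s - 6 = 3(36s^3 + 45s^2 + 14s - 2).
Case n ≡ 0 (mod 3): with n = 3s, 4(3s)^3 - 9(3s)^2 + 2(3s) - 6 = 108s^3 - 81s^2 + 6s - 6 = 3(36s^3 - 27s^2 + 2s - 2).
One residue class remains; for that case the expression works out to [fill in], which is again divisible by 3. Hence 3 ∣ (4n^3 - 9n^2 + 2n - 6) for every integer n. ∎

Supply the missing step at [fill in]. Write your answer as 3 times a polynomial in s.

The residues treated are {2, 0}, so the missing case is n ≡ 1 (mod 3); write n = 3s+1.
Then 4(3s+1)^3 - 9(3s+1)^2 + 2(3s+1) - 6 = 108s^3 + 27s^2 - 12s - 9 = 3(36s^3 + 9s^2 - 4s - 3).

3(36s^3 + 9s^2 - 4s - 3)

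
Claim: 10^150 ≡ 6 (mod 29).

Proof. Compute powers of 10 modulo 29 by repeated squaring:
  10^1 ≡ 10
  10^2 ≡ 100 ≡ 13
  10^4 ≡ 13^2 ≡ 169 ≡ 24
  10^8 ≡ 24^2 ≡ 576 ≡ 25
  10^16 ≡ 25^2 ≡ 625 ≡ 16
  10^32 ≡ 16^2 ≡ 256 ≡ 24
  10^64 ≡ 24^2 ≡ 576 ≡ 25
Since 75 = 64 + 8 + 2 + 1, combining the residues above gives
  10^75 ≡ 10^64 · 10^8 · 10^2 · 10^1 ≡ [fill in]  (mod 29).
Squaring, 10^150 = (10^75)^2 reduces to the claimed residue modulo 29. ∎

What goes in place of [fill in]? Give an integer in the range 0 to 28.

21

Multiply the listed residues: 25 · 25 · 13 · 10 = 625 → 8125 → 81250.
Reducing modulo 29: 81250 = 2801·29 + 21, so 10^75 ≡ 21.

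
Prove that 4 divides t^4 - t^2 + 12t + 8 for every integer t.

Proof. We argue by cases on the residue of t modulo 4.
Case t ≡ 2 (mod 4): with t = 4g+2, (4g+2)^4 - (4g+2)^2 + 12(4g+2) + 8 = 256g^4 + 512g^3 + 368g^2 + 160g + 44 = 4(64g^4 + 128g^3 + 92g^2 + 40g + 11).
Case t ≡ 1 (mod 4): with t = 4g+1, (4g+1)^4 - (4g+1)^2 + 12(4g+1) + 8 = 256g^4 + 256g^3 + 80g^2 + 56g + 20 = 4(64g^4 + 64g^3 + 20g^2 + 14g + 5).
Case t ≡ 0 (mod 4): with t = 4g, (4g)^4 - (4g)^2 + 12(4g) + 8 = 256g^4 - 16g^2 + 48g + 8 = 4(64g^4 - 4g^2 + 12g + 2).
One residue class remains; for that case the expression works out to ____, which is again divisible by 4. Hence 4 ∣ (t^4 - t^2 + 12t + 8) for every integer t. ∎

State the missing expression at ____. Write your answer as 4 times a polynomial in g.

4(64g^4 + 192g^3 + 212g^2 + 114g + 29)

Only t ≡ 3 (mod 4) is unaccounted for. Put t = 4g+3:
(4g+3)^4 - (4g+3)^2 + 12(4g+3) + 8 expands to 256g^4 + 768g^3 + 848g^2 + 456g + 116,
and factoring out 4 leaves 4(64g^4 + 192g^3 + 212g^2 + 114g + 29).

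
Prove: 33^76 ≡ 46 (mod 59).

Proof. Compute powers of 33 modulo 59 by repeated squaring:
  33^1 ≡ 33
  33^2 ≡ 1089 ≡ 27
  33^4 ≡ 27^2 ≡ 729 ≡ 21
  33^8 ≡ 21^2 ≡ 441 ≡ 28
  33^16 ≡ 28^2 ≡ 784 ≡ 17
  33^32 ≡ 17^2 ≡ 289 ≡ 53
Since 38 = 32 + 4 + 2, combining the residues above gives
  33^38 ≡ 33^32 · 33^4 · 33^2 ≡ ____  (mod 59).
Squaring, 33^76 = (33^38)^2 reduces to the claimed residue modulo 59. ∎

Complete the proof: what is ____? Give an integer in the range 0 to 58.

20

33^32 · 33^4 · 33^2 ≡ 53 · 21 · 27 = 30051.
30051 mod 59 = 20, so 33^38 ≡ 20 (mod 59).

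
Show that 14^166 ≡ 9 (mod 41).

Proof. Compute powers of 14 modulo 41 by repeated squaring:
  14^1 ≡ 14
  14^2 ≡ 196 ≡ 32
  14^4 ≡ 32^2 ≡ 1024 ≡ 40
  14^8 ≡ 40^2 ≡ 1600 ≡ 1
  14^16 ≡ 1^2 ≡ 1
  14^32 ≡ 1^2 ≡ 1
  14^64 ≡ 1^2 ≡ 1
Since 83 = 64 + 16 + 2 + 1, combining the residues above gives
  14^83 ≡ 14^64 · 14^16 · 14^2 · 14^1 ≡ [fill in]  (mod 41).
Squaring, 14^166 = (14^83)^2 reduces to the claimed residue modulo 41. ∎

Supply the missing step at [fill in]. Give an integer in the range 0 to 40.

38

Multiply the listed residues: 1 · 1 · 32 · 14 = 1 → 32 → 448.
Reducing modulo 41: 448 = 10·41 + 38, so 14^83 ≡ 38.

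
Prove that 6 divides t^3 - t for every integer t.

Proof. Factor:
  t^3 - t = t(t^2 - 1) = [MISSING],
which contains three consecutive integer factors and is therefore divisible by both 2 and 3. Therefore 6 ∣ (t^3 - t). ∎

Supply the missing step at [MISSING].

t(t^2 - 1) = t(t - 1)(t + 1) = (t - 1)t(t + 1).
These three factors are consecutive integers, so their product is divisible by 6.

(t - 1)t(t + 1)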